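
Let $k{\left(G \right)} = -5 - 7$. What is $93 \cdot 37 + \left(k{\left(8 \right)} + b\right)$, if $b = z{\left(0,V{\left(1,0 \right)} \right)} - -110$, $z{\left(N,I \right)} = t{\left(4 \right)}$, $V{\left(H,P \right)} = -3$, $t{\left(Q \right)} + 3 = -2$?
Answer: $3534$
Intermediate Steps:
$t{\left(Q \right)} = -5$ ($t{\left(Q \right)} = -3 - 2 = -5$)
$z{\left(N,I \right)} = -5$
$k{\left(G \right)} = -12$
$b = 105$ ($b = -5 - -110 = -5 + 110 = 105$)
$93 \cdot 37 + \left(k{\left(8 \right)} + b\right) = 93 \cdot 37 + \left(-12 + 105\right) = 3441 + 93 = 3534$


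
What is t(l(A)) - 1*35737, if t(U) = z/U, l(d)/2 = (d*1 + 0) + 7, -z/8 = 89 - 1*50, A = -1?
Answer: -35763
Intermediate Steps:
z = -312 (z = -8*(89 - 1*50) = -8*(89 - 50) = -8*39 = -312)
l(d) = 14 + 2*d (l(d) = 2*((d*1 + 0) + 7) = 2*((d + 0) + 7) = 2*(d + 7) = 2*(7 + d) = 14 + 2*d)
t(U) = -312/U
t(l(A)) - 1*35737 = -312/(14 + 2*(-1)) - 1*35737 = -312/(14 - 2) - 35737 = -312/12 - 35737 = -312*1/12 - 35737 = -26 - 35737 = -35763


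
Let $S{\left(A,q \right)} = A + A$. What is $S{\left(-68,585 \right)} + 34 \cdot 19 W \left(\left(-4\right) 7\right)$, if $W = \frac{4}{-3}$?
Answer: $\frac{71944}{3} \approx 23981.0$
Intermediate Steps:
$S{\left(A,q \right)} = 2 A$
$W = - \frac{4}{3}$ ($W = 4 \left(- \frac{1}{3}\right) = - \frac{4}{3} \approx -1.3333$)
$S{\left(-68,585 \right)} + 34 \cdot 19 W \left(\left(-4\right) 7\right) = 2 \left(-68\right) + 34 \cdot 19 \left(- \frac{4}{3}\right) \left(\left(-4\right) 7\right) = -136 + 34 \left(- \frac{76}{3}\right) \left(-28\right) = -136 - - \frac{72352}{3} = -136 + \frac{72352}{3} = \frac{71944}{3}$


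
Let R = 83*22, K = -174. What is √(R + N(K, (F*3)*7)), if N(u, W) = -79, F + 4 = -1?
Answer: √1747 ≈ 41.797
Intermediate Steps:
F = -5 (F = -4 - 1 = -5)
R = 1826
√(R + N(K, (F*3)*7)) = √(1826 - 79) = √1747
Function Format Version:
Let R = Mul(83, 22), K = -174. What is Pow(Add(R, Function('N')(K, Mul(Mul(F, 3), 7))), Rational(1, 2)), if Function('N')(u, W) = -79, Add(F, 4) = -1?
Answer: Pow(1747, Rational(1, 2)) ≈ 41.797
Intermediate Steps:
F = -5 (F = Add(-4, -1) = -5)
R = 1826
Pow(Add(R, Function('N')(K, Mul(Mul(F, 3), 7))), Rational(1, 2)) = Pow(Add(1826, -79), Rational(1, 2)) = Pow(1747, Rational(1, 2))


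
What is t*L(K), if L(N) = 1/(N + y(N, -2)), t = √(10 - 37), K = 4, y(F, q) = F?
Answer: 3*I*√3/8 ≈ 0.64952*I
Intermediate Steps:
t = 3*I*√3 (t = √(-27) = 3*I*√3 ≈ 5.1962*I)
L(N) = 1/(2*N) (L(N) = 1/(N + N) = 1/(2*N))
t*L(K) = (3*I*√3)*((½)/4) = (3*I*√3)*((½)*(¼)) = (3*I*√3)*(⅛) = 3*I*√3/8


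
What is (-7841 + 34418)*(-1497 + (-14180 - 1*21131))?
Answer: -978246216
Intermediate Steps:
(-7841 + 34418)*(-1497 + (-14180 - 1*21131)) = 26577*(-1497 + (-14180 - 21131)) = 26577*(-1497 - 35311) = 26577*(-36808) = -978246216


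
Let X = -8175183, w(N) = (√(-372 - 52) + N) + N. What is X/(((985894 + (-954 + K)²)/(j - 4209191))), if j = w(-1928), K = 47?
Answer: 34442430212601/1808543 - 16350366*I*√106/1808543 ≈ 1.9044e+7 - 93.079*I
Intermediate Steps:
w(N) = 2*N + 2*I*√106 (w(N) = (√(-424) + N) + N = (2*I*√106 + N) + N = (N + 2*I*√106) + N = 2*N + 2*I*√106)
j = -3856 + 2*I*√106 (j = 2*(-1928) + 2*I*√106 = -3856 + 2*I*√106 ≈ -3856.0 + 20.591*I)
X/(((985894 + (-954 + K)²)/(j - 4209191))) = -8175183*((-3856 + 2*I*√106) - 4209191)/(985894 + (-954 + 47)²) = -8175183*(-4213047 + 2*I*√106)/(985894 + (-907)²) = -8175183*(-4213047 + 2*I*√106)/(985894 + 822649) = -(-34442430212601/1808543 + 16350366*I*√106/1808543) = -8175183*(-4213047/1808543 + 2*I*√106/1808543) = 34442430212601/1808543 - 16350366*I*√106/1808543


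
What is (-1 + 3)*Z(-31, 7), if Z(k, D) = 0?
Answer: 0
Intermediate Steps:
(-1 + 3)*Z(-31, 7) = (-1 + 3)*0 = 2*0 = 0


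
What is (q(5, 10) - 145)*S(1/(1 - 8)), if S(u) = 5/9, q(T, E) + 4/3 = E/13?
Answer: -28385/351 ≈ -80.869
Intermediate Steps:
q(T, E) = -4/3 + E/13
S(u) = 5/9 (S(u) = 5*(⅑) = 5/9)
(q(5, 10) - 145)*S(1/(1 - 8)) = ((-4/3 + (1/13)*10) - 145)*(5/9) = ((-4/3 + 10/13) - 145)*(5/9) = (-22/39 - 145)*(5/9) = -5677/39*5/9 = -28385/351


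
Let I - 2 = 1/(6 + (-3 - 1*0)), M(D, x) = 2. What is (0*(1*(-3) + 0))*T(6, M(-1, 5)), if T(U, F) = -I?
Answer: 0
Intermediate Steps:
I = 7/3 (I = 2 + 1/(6 + (-3 - 1*0)) = 2 + 1/(6 + (-3 + 0)) = 2 + 1/(6 - 3) = 2 + 1/3 = 7/3 ≈ 2.3333)
T(U, F) = -7/3 (T(U, F) = -1*7/3 = -7/3)
(0*(1*(-3) + 0))*T(6, M(-1, 5)) = (0*(1*(-3) + 0))*(-7/3) = (0*(-3 + 0))*(-7/3) = (0*(-3))*(-7/3) = 0*(-7/3) = 0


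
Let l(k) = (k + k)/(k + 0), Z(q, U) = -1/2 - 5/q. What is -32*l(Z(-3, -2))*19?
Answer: -1216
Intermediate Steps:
Z(q, U) = -½ - 5/q (Z(q, U) = -1*½ - 5/q = -½ - 5/q)
l(k) = 2 (l(k) = (2*k)/k = 2)
-32*l(Z(-3, -2))*19 = -32*2*19 = -64*19 = -1216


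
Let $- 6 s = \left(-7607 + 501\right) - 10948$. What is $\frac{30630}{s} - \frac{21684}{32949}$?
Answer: $\frac{104886746}{11015949} \approx 9.5213$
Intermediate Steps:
$s = 3009$ ($s = - \frac{\left(-7607 + 501\right) - 10948}{6} = - \frac{-7106 - 10948}{6} = \left(- \frac{1}{6}\right) \left(-18054\right) = 3009$)
$\frac{30630}{s} - \frac{21684}{32949} = \frac{30630}{3009} - \frac{21684}{32949} = 30630 \cdot \frac{1}{3009} - \frac{7228}{10983} = \frac{10210}{1003} - \frac{7228}{10983} = \frac{104886746}{11015949}$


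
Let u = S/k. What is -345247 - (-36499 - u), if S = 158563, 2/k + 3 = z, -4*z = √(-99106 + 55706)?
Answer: -1093185/2 - 792815*I*√434/4 ≈ -5.4659e+5 - 4.1291e+6*I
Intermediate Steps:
z = -5*I*√434/2 (z = -√(-99106 + 55706)/4 = -5*I*√434/2 ≈ -52.082*I)
k = 2/(-3 - 5*I*√434/2) ≈ -0.0022047 + 0.038274*I
u = 158563/(-12/5443 + 10*I*√434/5443) ≈ -2.3784e+5 - 4.1291e+6*I
-345247 - (-36499 - u) = -345247 - (-36499 - (-475689/2 - 792815*I*√434/4)) = -345247 - (-36499 + (475689/2 + 792815*I*√434/4)) = -345247 - (402691/2 + 792815*I*√434/4) = -345247 + (-402691/2 - 792815*I*√434/4) = -1093185/2 - 792815*I*√434/4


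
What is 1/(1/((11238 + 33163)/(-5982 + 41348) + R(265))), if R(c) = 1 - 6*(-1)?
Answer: 291963/35366 ≈ 8.2555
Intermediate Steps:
R(c) = 7 (R(c) = 1 + 6 = 7)
1/(1/((11238 + 33163)/(-5982 + 41348) + R(265))) = 1/(1/((11238 + 33163)/(-5982 + 41348) + 7)) = 1/(1/(44401/35366 + 7)) = 1/(1/(291963/35366)) = 1/(35366/291963) = 291963/35366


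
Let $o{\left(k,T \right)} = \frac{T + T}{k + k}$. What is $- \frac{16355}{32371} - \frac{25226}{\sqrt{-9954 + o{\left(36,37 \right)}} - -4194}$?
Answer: $\frac{- 16355 \sqrt{358307} + 5311102296 i}{32371 \left(\sqrt{358307} - 25164 i\right)} \approx -6.5166 + 0.143 i$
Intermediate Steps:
$o{\left(k,T \right)} = \frac{T}{k}$ ($o{\left(k,T \right)} = \frac{2 T}{2 k} = 2 T \frac{1}{2 k} = \frac{T}{k}$)
$- \frac{16355}{32371} - \frac{25226}{\sqrt{-9954 + o{\left(36,37 \right)}} - -4194} = - \frac{16355}{32371} - \frac{25226}{\sqrt{-9954 + \frac{37}{36}} - -4194} = \left(-16355\right) \frac{1}{32371} - \frac{25226}{\sqrt{-9954 + 37 \cdot \frac{1}{36}} + 4194} = - \frac{16355}{32371} - \frac{25226}{\sqrt{-9954 + \frac{37}{36}} + 4194} = - \frac{16355}{32371} - \frac{25226}{\sqrt{- \frac{358307}{36}} + 4194} = - \frac{16355}{32371} - \frac{25226}{\frac{i \sqrt{358307}}{6} + 4194} = - \frac{16355}{32371} - \frac{25226}{4194 + \frac{i \sqrt{358307}}{6}}$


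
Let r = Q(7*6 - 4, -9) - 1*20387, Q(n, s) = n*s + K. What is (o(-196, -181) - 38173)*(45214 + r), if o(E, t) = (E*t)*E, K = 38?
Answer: -171451794287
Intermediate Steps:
o(E, t) = t*E²
Q(n, s) = 38 + n*s (Q(n, s) = n*s + 38 = 38 + n*s)
r = -20691 (r = (38 + (7*6 - 4)*(-9)) - 1*20387 = (38 + (42 - 4)*(-9)) - 20387 = (38 + 38*(-9)) - 20387 = (38 - 342) - 20387 = -304 - 20387 = -20691)
(o(-196, -181) - 38173)*(45214 + r) = (-181*(-196)² - 38173)*(45214 - 20691) = (-181*38416 - 38173)*24523 = (-6953296 - 38173)*24523 = -6991469*24523 = -171451794287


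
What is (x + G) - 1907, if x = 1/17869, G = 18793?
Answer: 301735935/17869 ≈ 16886.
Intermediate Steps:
x = 1/17869 ≈ 5.5963e-5
(x + G) - 1907 = (1/17869 + 18793) - 1907 = 335812118/17869 - 1907 = 301735935/17869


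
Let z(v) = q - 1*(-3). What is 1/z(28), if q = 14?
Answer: 1/17 ≈ 0.058824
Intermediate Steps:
z(v) = 17 (z(v) = 14 - 1*(-3) = 14 + 3 = 17)
1/z(28) = 1/17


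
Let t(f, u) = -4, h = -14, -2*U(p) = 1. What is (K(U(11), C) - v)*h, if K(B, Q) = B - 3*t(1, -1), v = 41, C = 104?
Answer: 413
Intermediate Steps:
U(p) = -1/2 (U(p) = -1/2*1 = -1/2)
K(B, Q) = 12 + B (K(B, Q) = B - 3*(-4) = B + 12 = 12 + B)
(K(U(11), C) - v)*h = ((12 - 1/2) - 1*41)*(-14) = (23/2 - 41)*(-14) = -59/2*(-14) = 413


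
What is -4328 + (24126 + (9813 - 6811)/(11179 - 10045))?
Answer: 11226967/567 ≈ 19801.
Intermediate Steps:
-4328 + (24126 + (9813 - 6811)/(11179 - 10045)) = -4328 + (24126 + 3002/1134) = -4328 + (24126 + 3002*(1/1134)) = -4328 + (24126 + 1501/567) = -4328 + 13680943/567 = 11226967/567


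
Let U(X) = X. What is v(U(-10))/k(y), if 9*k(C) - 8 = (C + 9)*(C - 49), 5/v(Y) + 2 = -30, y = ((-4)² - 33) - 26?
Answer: -45/100352 ≈ -0.00044842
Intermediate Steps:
y = -43 (y = (16 - 33) - 26 = -17 - 26 = -43)
v(Y) = -5/32 (v(Y) = 5/(-2 - 30) = 5/(-32) = 5*(-1/32) = -5/32)
k(C) = 8/9 + (-49 + C)*(9 + C)/9 (k(C) = 8/9 + ((C + 9)*(C - 49))/9 = 8/9 + ((9 + C)*(-49 + C))/9 = 8/9 + ((-49 + C)*(9 + C))/9 = 8/9 + (-49 + C)*(9 + C)/9)
v(U(-10))/k(y) = -5/(32*(-433/9 - 40/9*(-43) + (⅑)*(-43)²)) = -5/(32*(-433/9 + 1720/9 + (⅑)*1849)) = -5/(32*(-433/9 + 1720/9 + 1849/9)) = -5/(32*3136/9) = -5/32*9/3136 = -45/100352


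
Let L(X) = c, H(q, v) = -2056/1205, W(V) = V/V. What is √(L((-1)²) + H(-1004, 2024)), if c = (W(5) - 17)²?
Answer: 2*√92310230/1205 ≈ 15.947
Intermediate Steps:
W(V) = 1
c = 256 (c = (1 - 17)² = (-16)² = 256)
H(q, v) = -2056/1205 (H(q, v) = -2056*1/1205 = -2056/1205)
L(X) = 256
√(L((-1)²) + H(-1004, 2024)) = √(256 - 2056/1205) = √(306424/1205) = 2*√92310230/1205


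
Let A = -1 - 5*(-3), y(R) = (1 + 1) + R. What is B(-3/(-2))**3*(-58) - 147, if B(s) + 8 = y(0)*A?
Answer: -464147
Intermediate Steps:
y(R) = 2 + R
A = 14 (A = -1 + 15 = 14)
B(s) = 20 (B(s) = -8 + (2 + 0)*14 = -8 + 2*14 = -8 + 28 = 20)
B(-3/(-2))**3*(-58) - 147 = 20**3*(-58) - 147 = 8000*(-58) - 147 = -464000 - 147 = -464147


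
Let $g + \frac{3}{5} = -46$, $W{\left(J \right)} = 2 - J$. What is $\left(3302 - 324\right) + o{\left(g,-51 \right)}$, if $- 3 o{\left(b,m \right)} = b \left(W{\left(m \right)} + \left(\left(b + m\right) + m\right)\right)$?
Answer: $\frac{111976}{75} \approx 1493.0$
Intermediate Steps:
$g = - \frac{233}{5}$ ($g = - \frac{3}{5} - 46 = - \frac{233}{5} \approx -46.6$)
$o{\left(b,m \right)} = - \frac{b \left(2 + b + m\right)}{3}$ ($o{\left(b,m \right)} = - \frac{b \left(\left(2 - m\right) + \left(\left(b + m\right) + m\right)\right)}{3} = - \frac{b \left(\left(2 - m\right) + \left(b + 2 m\right)\right)}{3} = - \frac{b \left(2 + b + m\right)}{3}$)
$\left(3302 - 324\right) + o{\left(g,-51 \right)} = \left(3302 - 324\right) - - \frac{233 \left(2 - \frac{233}{5} - 51\right)}{15} = \left(3302 - 324\right) - \left(- \frac{233}{15}\right) \left(- \frac{478}{5}\right) = \left(3302 - 324\right) - \frac{111374}{75} = 2978 - \frac{111374}{75} = \frac{111976}{75}$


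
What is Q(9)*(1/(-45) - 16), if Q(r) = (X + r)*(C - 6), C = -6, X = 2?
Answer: 31724/15 ≈ 2114.9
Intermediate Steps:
Q(r) = -24 - 12*r (Q(r) = (2 + r)*(-6 - 6) = (2 + r)*(-12) = -24 - 12*r)
Q(9)*(1/(-45) - 16) = (-24 - 12*9)*(1/(-45) - 16) = (-24 - 108)*(-1/45 - 16) = -132*(-721/45) = 31724/15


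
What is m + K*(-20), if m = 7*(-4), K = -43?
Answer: 832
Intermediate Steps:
m = -28
m + K*(-20) = -28 - 43*(-20) = -28 + 860 = 832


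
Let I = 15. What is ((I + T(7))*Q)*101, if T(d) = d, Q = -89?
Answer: -197758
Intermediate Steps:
((I + T(7))*Q)*101 = ((15 + 7)*(-89))*101 = (22*(-89))*101 = -1958*101 = -197758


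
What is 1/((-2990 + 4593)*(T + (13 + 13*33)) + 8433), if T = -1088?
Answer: -1/1027105 ≈ -9.7361e-7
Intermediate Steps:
1/((-2990 + 4593)*(T + (13 + 13*33)) + 8433) = 1/((-2990 + 4593)*(-1088 + (13 + 13*33)) + 8433) = 1/(1603*(-1088 + (13 + 429)) + 8433) = 1/(1603*(-1088 + 442) + 8433) = 1/(1603*(-646) + 8433) = 1/(-1035538 + 8433) = 1/(-1027105) = -1/1027105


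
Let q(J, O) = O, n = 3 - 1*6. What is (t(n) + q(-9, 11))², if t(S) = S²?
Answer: 400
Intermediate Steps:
n = -3 (n = 3 - 6 = -3)
(t(n) + q(-9, 11))² = ((-3)² + 11)² = (9 + 11)² = 20² = 400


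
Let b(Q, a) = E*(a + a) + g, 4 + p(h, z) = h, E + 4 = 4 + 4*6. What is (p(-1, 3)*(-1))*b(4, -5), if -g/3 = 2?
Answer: -1230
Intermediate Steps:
E = 24 (E = -4 + (4 + 4*6) = -4 + (4 + 24) = -4 + 28 = 24)
p(h, z) = -4 + h
g = -6 (g = -3*2 = -6)
b(Q, a) = -6 + 48*a (b(Q, a) = 24*(a + a) - 6 = 24*(2*a) - 6 = 48*a - 6 = -6 + 48*a)
(p(-1, 3)*(-1))*b(4, -5) = ((-4 - 1)*(-1))*(-6 + 48*(-5)) = (-5*(-1))*(-6 - 240) = 5*(-246) = -1230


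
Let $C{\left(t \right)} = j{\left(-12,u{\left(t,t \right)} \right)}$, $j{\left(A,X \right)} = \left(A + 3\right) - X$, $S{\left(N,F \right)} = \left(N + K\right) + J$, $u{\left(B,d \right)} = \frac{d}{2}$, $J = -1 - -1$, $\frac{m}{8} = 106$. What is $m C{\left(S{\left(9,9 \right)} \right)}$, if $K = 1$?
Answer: $-11872$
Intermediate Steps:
$m = 848$ ($m = 8 \cdot 106 = 848$)
$J = 0$ ($J = -1 + 1 = 0$)
$u{\left(B,d \right)} = \frac{d}{2}$ ($u{\left(B,d \right)} = d \frac{1}{2} = \frac{d}{2}$)
$S{\left(N,F \right)} = 1 + N$ ($S{\left(N,F \right)} = \left(N + 1\right) + 0 = \left(1 + N\right) + 0 = 1 + N$)
$j{\left(A,X \right)} = 3 + A - X$ ($j{\left(A,X \right)} = \left(3 + A\right) - X = 3 + A - X$)
$C{\left(t \right)} = -9 - \frac{t}{2}$ ($C{\left(t \right)} = 3 - 12 - \frac{t}{2} = -9 - \frac{t}{2}$)
$m C{\left(S{\left(9,9 \right)} \right)} = 848 \left(-9 - \frac{1 + 9}{2}\right) = 848 \left(-9 - 5\right) = 848 \left(-14\right) = -11872$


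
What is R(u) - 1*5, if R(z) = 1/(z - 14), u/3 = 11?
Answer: -94/19 ≈ -4.9474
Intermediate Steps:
u = 33 (u = 3*11 = 33)
R(z) = 1/(-14 + z)
R(u) - 1*5 = 1/(-14 + 33) - 1*5 = 1/19 - 5 = -94/19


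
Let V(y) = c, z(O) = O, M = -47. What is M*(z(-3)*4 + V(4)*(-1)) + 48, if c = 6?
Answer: 894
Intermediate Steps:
V(y) = 6
M*(z(-3)*4 + V(4)*(-1)) + 48 = -47*(-3*4 + 6*(-1)) + 48 = -47*(-12 - 6) + 48 = -47*(-18) + 48 = 846 + 48 = 894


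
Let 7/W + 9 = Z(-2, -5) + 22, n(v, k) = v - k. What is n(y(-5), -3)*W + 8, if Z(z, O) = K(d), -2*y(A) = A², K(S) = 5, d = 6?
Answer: 155/36 ≈ 4.3056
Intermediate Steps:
y(A) = -A²/2
Z(z, O) = 5
W = 7/18 (W = 7/(-9 + (5 + 22)) = 7/(-9 + 27) = 7/18 ≈ 0.38889)
n(y(-5), -3)*W + 8 = (-½*(-5)² - 1*(-3))*(7/18) + 8 = (-½*25 + 3)*(7/18) + 8 = (-25/2 + 3)*(7/18) + 8 = -19/2*7/18 + 8 = -133/36 + 8 = 155/36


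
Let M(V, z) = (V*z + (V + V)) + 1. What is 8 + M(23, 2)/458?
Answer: 3757/458 ≈ 8.2031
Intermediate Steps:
M(V, z) = 1 + 2*V + V*z (M(V, z) = (V*z + 2*V) + 1 = (2*V + V*z) + 1 = 1 + 2*V + V*z)
8 + M(23, 2)/458 = 8 + (1 + 2*23 + 23*2)/458 = 8 + (1 + 46 + 46)*(1/458) = 8 + 93*(1/458) = 8 + 93/458 = 3757/458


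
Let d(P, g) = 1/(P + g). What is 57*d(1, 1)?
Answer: 57/2 ≈ 28.500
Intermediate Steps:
57*d(1, 1) = 57/(1 + 1) = 57/2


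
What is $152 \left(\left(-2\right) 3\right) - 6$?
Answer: $-918$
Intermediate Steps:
$152 \left(\left(-2\right) 3\right) - 6 = 152 \left(-6\right) - 6 = -912 - 6 = -918$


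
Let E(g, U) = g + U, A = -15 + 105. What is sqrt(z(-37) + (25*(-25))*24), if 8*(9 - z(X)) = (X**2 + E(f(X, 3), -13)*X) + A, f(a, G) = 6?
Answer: I*sqrt(60823)/2 ≈ 123.31*I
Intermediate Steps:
A = 90
E(g, U) = U + g
z(X) = -9/4 - X**2/8 + 7*X/8 (z(X) = 9 - ((X**2 + (-13 + 6)*X) + 90)/8 = 9 - ((X**2 - 7*X) + 90)/8 = 9 - (90 + X**2 - 7*X)/8 = 9 + (-45/4 - X**2/8 + 7*X/8) = -9/4 - X**2/8 + 7*X/8)
sqrt(z(-37) + (25*(-25))*24) = sqrt((-9/4 - 1/8*(-37)**2 + (7/8)*(-37)) + (25*(-25))*24) = sqrt((-9/4 - 1/8*1369 - 259/8) - 625*24) = sqrt((-9/4 - 1369/8 - 259/8) - 15000) = sqrt(-823/4 - 15000) = sqrt(-60823/4) = I*sqrt(60823)/2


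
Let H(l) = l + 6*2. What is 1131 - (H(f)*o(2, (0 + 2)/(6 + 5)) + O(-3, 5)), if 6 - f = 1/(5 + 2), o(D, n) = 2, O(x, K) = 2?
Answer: 7653/7 ≈ 1093.3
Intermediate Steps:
f = 41/7 (f = 6 - 1/(5 + 2) = 6 - 1/7 = 6 - 1*⅐ = 6 - ⅐ = 41/7 ≈ 5.8571)
H(l) = 12 + l (H(l) = l + 12 = 12 + l)
1131 - (H(f)*o(2, (0 + 2)/(6 + 5)) + O(-3, 5)) = 1131 - ((12 + 41/7)*2 + 2) = 1131 - ((125/7)*2 + 2) = 1131 - (250/7 + 2) = 1131 - 1*264/7 = 1131 - 264/7 = 7653/7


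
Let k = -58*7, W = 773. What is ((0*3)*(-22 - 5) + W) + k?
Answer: 367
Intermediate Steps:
k = -406
((0*3)*(-22 - 5) + W) + k = ((0*3)*(-22 - 5) + 773) - 406 = (0*(-27) + 773) - 406 = (0 + 773) - 406 = 773 - 406 = 367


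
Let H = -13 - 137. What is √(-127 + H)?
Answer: I*√277 ≈ 16.643*I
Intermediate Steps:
H = -150
√(-127 + H) = √(-127 - 150) = √(-277) = I*√277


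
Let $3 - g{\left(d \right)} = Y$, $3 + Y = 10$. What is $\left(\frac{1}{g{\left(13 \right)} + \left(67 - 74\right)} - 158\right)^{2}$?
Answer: $\frac{3024121}{121} \approx 24993.0$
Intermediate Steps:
$Y = 7$ ($Y = -3 + 10 = 7$)
$g{\left(d \right)} = -4$ ($g{\left(d \right)} = 3 - 7 = -4$)
$\left(\frac{1}{g{\left(13 \right)} + \left(67 - 74\right)} - 158\right)^{2} = \left(\frac{1}{-4 + \left(67 - 74\right)} - 158\right)^{2} = \left(\frac{1}{-4 - 7} - 158\right)^{2} = \left(\frac{1}{-11} - 158\right)^{2} = \left(- \frac{1}{11} - 158\right)^{2} = \left(- \frac{1739}{11}\right)^{2} = \frac{3024121}{121}$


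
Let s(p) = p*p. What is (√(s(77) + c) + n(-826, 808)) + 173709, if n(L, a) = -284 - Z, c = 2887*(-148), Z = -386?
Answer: 173811 + I*√421347 ≈ 1.7381e+5 + 649.11*I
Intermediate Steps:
s(p) = p²
c = -427276
n(L, a) = 102 (n(L, a) = -284 - 1*(-386) = -284 + 386 = 102)
(√(s(77) + c) + n(-826, 808)) + 173709 = (√(77² - 427276) + 102) + 173709 = (√(5929 - 427276) + 102) + 173709 = (√(-421347) + 102) + 173709 = (I*√421347 + 102) + 173709 = (102 + I*√421347) + 173709 = 173811 + I*√421347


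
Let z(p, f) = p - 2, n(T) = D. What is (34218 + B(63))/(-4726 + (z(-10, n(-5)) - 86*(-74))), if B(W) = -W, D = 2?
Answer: 11385/542 ≈ 21.006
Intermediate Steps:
n(T) = 2
z(p, f) = -2 + p
(34218 + B(63))/(-4726 + (z(-10, n(-5)) - 86*(-74))) = (34218 - 1*63)/(-4726 + ((-2 - 10) - 86*(-74))) = (34218 - 63)/(-4726 + (-12 + 6364)) = 34155/(-4726 + 6352) = 34155/1626 = 34155*(1/1626) = 11385/542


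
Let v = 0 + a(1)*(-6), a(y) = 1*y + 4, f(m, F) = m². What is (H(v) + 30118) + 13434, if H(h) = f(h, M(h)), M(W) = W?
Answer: 44452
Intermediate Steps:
a(y) = 4 + y (a(y) = y + 4 = 4 + y)
v = -30 (v = 0 + (4 + 1)*(-6) = 0 + 5*(-6) = 0 - 30 = -30)
H(h) = h²
(H(v) + 30118) + 13434 = ((-30)² + 30118) + 13434 = (900 + 30118) + 13434 = 31018 + 13434 = 44452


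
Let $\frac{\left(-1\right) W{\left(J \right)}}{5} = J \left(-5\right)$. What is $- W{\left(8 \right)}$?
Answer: $-200$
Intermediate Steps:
$W{\left(J \right)} = 25 J$ ($W{\left(J \right)} = - 5 J \left(-5\right) = - 5 \left(- 5 J\right) = 25 J$)
$- W{\left(8 \right)} = - 25 \cdot 8 = \left(-1\right) 200 = -200$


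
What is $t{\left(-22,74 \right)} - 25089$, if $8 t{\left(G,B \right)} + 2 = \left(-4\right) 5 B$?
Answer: $- \frac{101097}{4} \approx -25274.0$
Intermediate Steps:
$t{\left(G,B \right)} = - \frac{1}{4} - \frac{5 B}{2}$ ($t{\left(G,B \right)} = - \frac{1}{4} + \frac{\left(-4\right) 5 B}{8} = - \frac{1}{4} + \frac{\left(-20\right) B}{8} = - \frac{1}{4} - \frac{5 B}{2}$)
$t{\left(-22,74 \right)} - 25089 = \left(- \frac{1}{4} - 185\right) - 25089 = - \frac{741}{4} - 25089 = - \frac{101097}{4}$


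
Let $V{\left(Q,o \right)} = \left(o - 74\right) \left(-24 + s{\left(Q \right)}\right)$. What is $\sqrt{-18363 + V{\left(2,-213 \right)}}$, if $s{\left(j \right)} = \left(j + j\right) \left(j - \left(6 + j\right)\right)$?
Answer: $i \sqrt{4587} \approx 67.727 i$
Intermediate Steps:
$s{\left(j \right)} = - 12 j$ ($s{\left(j \right)} = 2 j \left(-6\right) = - 12 j$)
$V{\left(Q,o \right)} = \left(-74 + o\right) \left(-24 - 12 Q\right)$ ($V{\left(Q,o \right)} = \left(o - 74\right) \left(-24 - 12 Q\right) = \left(-74 + o\right) \left(-24 - 12 Q\right)$)
$\sqrt{-18363 + V{\left(2,-213 \right)}} = \sqrt{-18363 + \left(1776 - -5112 + 888 \cdot 2 - 24 \left(-213\right)\right)} = \sqrt{-18363 + \left(1776 + 5112 + 1776 + 5112\right)} = \sqrt{-18363 + 13776} = \sqrt{-4587} = i \sqrt{4587}$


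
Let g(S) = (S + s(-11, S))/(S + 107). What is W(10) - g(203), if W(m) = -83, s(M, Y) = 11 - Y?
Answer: -25741/310 ≈ -83.036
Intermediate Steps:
g(S) = 11/(107 + S) (g(S) = (S + (11 - S))/(S + 107) = 11/(107 + S))
W(10) - g(203) = -83 - 11/(107 + 203) = -83 - 11/310 = -25741/310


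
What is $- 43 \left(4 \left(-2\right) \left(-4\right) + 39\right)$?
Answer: $-3053$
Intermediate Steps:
$- 43 \left(4 \left(-2\right) \left(-4\right) + 39\right) = - 43 \left(\left(-8\right) \left(-4\right) + 39\right) = - 43 \left(32 + 39\right) = \left(-43\right) 71 = -3053$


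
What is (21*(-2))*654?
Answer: -27468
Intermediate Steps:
(21*(-2))*654 = -42*654 = -27468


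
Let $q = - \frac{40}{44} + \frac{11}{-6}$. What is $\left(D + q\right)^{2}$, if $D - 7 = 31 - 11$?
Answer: $\frac{2563201}{4356} \approx 588.43$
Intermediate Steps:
$D = 27$ ($D = 7 + \left(31 - 11\right) = 7 + 20 = 27$)
$q = - \frac{181}{66}$ ($q = \left(-40\right) \frac{1}{44} + 11 \left(- \frac{1}{6}\right) = - \frac{10}{11} - \frac{11}{6} = - \frac{181}{66} \approx -2.7424$)
$\left(D + q\right)^{2} = \left(27 - \frac{181}{66}\right)^{2} = \left(\frac{1601}{66}\right)^{2} = \frac{2563201}{4356}$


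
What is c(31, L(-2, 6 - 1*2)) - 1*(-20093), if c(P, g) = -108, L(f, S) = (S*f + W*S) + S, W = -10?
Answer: 19985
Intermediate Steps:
L(f, S) = -9*S + S*f (L(f, S) = (S*f - 10*S) + S = (-10*S + S*f) + S = -9*S + S*f)
c(31, L(-2, 6 - 1*2)) - 1*(-20093) = -108 - 1*(-20093) = -108 + 20093 = 19985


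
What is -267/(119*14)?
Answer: -267/1666 ≈ -0.16026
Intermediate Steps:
-267/(119*14) = -267*1/1666 = -267/1666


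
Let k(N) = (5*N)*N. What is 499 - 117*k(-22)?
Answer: -282641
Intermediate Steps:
k(N) = 5*N**2
499 - 117*k(-22) = 499 - 585*(-22)**2 = 499 - 585*484 = 499 - 117*2420 = 499 - 283140 = -282641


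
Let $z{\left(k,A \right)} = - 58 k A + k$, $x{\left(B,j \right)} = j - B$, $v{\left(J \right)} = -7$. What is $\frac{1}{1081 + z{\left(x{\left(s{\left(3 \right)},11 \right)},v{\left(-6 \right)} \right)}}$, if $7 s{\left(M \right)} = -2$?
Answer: $\frac{7}{39720} \approx 0.00017623$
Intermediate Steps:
$s{\left(M \right)} = - \frac{2}{7}$ ($s{\left(M \right)} = \frac{1}{7} \left(-2\right) = - \frac{2}{7}$)
$z{\left(k,A \right)} = k - 58 A k$ ($z{\left(k,A \right)} = - 58 A k + k = k - 58 A k$)
$\frac{1}{1081 + z{\left(x{\left(s{\left(3 \right)},11 \right)},v{\left(-6 \right)} \right)}} = \frac{1}{1081 + \left(11 - - \frac{2}{7}\right) \left(1 - -406\right)} = \frac{1}{1081 + \left(11 + \frac{2}{7}\right) \left(1 + 406\right)} = \frac{1}{1081 + \frac{79}{7} \cdot 407} = \frac{1}{1081 + \frac{32153}{7}} = \frac{1}{\frac{39720}{7}} = \frac{7}{39720}$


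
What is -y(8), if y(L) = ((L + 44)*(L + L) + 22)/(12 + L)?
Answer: -427/10 ≈ -42.700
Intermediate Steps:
y(L) = (22 + 2*L*(44 + L))/(12 + L) (y(L) = ((44 + L)*(2*L) + 22)/(12 + L) = (2*L*(44 + L) + 22)/(12 + L) = (22 + 2*L*(44 + L))/(12 + L))
-y(8) = -2*(11 + 8**2 + 44*8)/(12 + 8) = -2*(11 + 64 + 352)/20 = -2*427/20 = -1*427/10 = -427/10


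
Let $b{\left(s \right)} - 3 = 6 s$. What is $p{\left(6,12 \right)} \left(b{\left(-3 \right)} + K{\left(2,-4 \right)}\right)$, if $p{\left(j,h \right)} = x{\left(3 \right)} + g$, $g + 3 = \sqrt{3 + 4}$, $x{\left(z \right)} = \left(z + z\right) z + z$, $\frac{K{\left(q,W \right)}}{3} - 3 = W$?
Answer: $-324 - 18 \sqrt{7} \approx -371.62$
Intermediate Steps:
$K{\left(q,W \right)} = 9 + 3 W$
$x{\left(z \right)} = z + 2 z^{2}$ ($x{\left(z \right)} = 2 z z + z = 2 z^{2} + z = z + 2 z^{2}$)
$b{\left(s \right)} = 3 + 6 s$
$g = -3 + \sqrt{7}$ ($g = -3 + \sqrt{3 + 4} = -3 + \sqrt{7} \approx -0.35425$)
$p{\left(j,h \right)} = 18 + \sqrt{7}$ ($p{\left(j,h \right)} = 3 \left(1 + 2 \cdot 3\right) - \left(3 - \sqrt{7}\right) = 3 \left(1 + 6\right) - \left(3 - \sqrt{7}\right) = 3 \cdot 7 - \left(3 - \sqrt{7}\right) = 21 - \left(3 - \sqrt{7}\right) = 18 + \sqrt{7}$)
$p{\left(6,12 \right)} \left(b{\left(-3 \right)} + K{\left(2,-4 \right)}\right) = \left(18 + \sqrt{7}\right) \left(\left(3 + 6 \left(-3\right)\right) + \left(9 + 3 \left(-4\right)\right)\right) = \left(18 + \sqrt{7}\right) \left(\left(3 - 18\right) + \left(9 - 12\right)\right) = \left(18 + \sqrt{7}\right) \left(-15 - 3\right) = \left(18 + \sqrt{7}\right) \left(-18\right) = -324 - 18 \sqrt{7}$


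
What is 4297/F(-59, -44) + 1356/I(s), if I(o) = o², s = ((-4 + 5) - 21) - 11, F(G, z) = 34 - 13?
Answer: 4157893/20181 ≈ 206.03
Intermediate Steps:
F(G, z) = 21
s = -31 (s = (1 - 21) - 11 = -20 - 11 = -31)
4297/F(-59, -44) + 1356/I(s) = 4297/21 + 1356/((-31)²) = 4297*(1/21) + 1356/961 = 4297/21 + 1356*(1/961) = 4297/21 + 1356/961 = 4157893/20181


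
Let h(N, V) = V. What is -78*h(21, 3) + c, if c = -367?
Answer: -601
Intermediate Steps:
-78*h(21, 3) + c = -78*3 - 367 = -234 - 367 = -601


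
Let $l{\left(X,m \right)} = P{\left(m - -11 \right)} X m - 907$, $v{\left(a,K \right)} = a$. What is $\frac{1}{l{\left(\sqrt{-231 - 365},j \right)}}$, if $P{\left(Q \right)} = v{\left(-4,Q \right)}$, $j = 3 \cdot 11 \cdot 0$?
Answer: $- \frac{1}{907} \approx -0.0011025$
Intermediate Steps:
$j = 0$ ($j = 33 \cdot 0 = 0$)
$P{\left(Q \right)} = -4$
$l{\left(X,m \right)} = -907 - 4 X m$ ($l{\left(X,m \right)} = - 4 X m - 907 = -907 - 4 X m$)
$\frac{1}{l{\left(\sqrt{-231 - 365},j \right)}} = \frac{1}{-907 - 4 \sqrt{-231 - 365} \cdot 0} = \frac{1}{-907 - 4 \sqrt{-596} \cdot 0} = \frac{1}{-907 - 4 \cdot 2 i \sqrt{149} \cdot 0} = \frac{1}{-907 + 0} = \frac{1}{-907} = - \frac{1}{907}$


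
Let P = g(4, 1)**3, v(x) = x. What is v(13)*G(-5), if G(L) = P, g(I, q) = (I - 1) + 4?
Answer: 4459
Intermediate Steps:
g(I, q) = 3 + I (g(I, q) = (-1 + I) + 4 = 3 + I)
P = 343 (P = (3 + 4)**3 = 7**3 = 343)
G(L) = 343
v(13)*G(-5) = 13*343 = 4459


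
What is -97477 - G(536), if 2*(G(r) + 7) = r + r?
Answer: -98006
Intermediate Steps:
G(r) = -7 + r (G(r) = -7 + (r + r)/2 = -7 + (2*r)/2 = -7 + r)
-97477 - G(536) = -97477 - (-7 + 536) = -97477 - 1*529 = -97477 - 529 = -98006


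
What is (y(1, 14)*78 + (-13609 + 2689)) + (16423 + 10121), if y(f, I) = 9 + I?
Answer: 17418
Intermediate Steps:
(y(1, 14)*78 + (-13609 + 2689)) + (16423 + 10121) = ((9 + 14)*78 + (-13609 + 2689)) + (16423 + 10121) = (23*78 - 10920) + 26544 = (1794 - 10920) + 26544 = -9126 + 26544 = 17418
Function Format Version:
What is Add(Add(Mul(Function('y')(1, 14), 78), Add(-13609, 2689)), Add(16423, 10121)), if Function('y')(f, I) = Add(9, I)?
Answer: 17418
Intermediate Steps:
Add(Add(Mul(Function('y')(1, 14), 78), Add(-13609, 2689)), Add(16423, 10121)) = Add(Add(Mul(Add(9, 14), 78), Add(-13609, 2689)), Add(16423, 10121)) = Add(Add(Mul(23, 78), -10920), 26544) = Add(Add(1794, -10920), 26544) = Add(-9126, 26544) = 17418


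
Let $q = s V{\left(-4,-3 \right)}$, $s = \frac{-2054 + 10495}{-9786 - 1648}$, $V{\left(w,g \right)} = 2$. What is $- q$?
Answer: $\frac{8441}{5717} \approx 1.4765$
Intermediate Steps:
$s = - \frac{8441}{11434}$ ($s = \frac{8441}{-11434} = 8441 \left(- \frac{1}{11434}\right) = - \frac{8441}{11434} \approx -0.73824$)
$q = - \frac{8441}{5717}$ ($q = \left(- \frac{8441}{11434}\right) 2 = - \frac{8441}{5717} \approx -1.4765$)
$- q = \left(-1\right) \left(- \frac{8441}{5717}\right) = \frac{8441}{5717}$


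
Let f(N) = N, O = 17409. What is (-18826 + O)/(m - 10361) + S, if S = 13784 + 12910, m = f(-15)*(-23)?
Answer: 267368521/10016 ≈ 26694.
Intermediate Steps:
m = 345 (m = -15*(-23) = 345)
S = 26694
(-18826 + O)/(m - 10361) + S = (-18826 + 17409)/(345 - 10361) + 26694 = -1417/(-10016) + 26694 = -1417*(-1/10016) + 26694 = 1417/10016 + 26694 = 267368521/10016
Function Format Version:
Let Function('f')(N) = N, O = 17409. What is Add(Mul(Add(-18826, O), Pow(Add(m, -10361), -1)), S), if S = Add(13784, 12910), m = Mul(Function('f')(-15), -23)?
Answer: Rational(267368521, 10016) ≈ 26694.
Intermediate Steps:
m = 345 (m = Mul(-15, -23) = 345)
S = 26694
Add(Mul(Add(-18826, O), Pow(Add(m, -10361), -1)), S) = Add(Mul(Add(-18826, 17409), Pow(Add(345, -10361), -1)), 26694) = Add(Mul(-1417, Pow(-10016, -1)), 26694) = Add(Mul(-1417, Rational(-1, 10016)), 26694) = Add(Rational(1417, 10016), 26694) = Rational(267368521, 10016)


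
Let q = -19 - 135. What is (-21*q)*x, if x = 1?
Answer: 3234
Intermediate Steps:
q = -154
(-21*q)*x = -21*(-154)*1 = 3234*1 = 3234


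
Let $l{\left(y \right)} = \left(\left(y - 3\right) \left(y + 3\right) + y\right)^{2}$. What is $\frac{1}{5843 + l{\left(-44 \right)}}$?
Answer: $\frac{1}{3551532} \approx 2.8157 \cdot 10^{-7}$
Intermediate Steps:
$l{\left(y \right)} = \left(y + \left(-3 + y\right) \left(3 + y\right)\right)^{2}$ ($l{\left(y \right)} = \left(\left(-3 + y\right) \left(3 + y\right) + y\right)^{2} = \left(y + \left(-3 + y\right) \left(3 + y\right)\right)^{2}$)
$\frac{1}{5843 + l{\left(-44 \right)}} = \frac{1}{5843 + \left(-9 - 44 + \left(-44\right)^{2}\right)^{2}} = \frac{1}{5843 + \left(-9 - 44 + 1936\right)^{2}} = \frac{1}{5843 + 1883^{2}} = \frac{1}{5843 + 3545689} = \frac{1}{3551532}$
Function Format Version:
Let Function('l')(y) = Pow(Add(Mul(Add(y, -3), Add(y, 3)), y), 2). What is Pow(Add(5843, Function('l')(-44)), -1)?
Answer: Rational(1, 3551532) ≈ 2.8157e-7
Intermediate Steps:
Function('l')(y) = Pow(Add(y, Mul(Add(-3, y), Add(3, y))), 2) (Function('l')(y) = Pow(Add(Mul(Add(-3, y), Add(3, y)), y), 2) = Pow(Add(y, Mul(Add(-3, y), Add(3, y))), 2))
Pow(Add(5843, Function('l')(-44)), -1) = Pow(Add(5843, Pow(Add(-9, -44, Pow(-44, 2)), 2)), -1) = Pow(Add(5843, Pow(Add(-9, -44, 1936), 2)), -1) = Pow(Add(5843, Pow(1883, 2)), -1) = Pow(Add(5843, 3545689), -1) = Pow(3551532, -1) = Rational(1, 3551532)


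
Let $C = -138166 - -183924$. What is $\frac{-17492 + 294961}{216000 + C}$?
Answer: $\frac{277469}{261758} \approx 1.06$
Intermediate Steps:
$C = 45758$ ($C = -138166 + 183924 = 45758$)
$\frac{-17492 + 294961}{216000 + C} = \frac{-17492 + 294961}{216000 + 45758} = \frac{277469}{261758}$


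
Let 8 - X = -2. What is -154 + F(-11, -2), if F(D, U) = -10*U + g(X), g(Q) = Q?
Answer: -124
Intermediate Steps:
X = 10 (X = 8 - 1*(-2) = 8 + 2 = 10)
F(D, U) = 10 - 10*U (F(D, U) = -10*U + 10 = 10 - 10*U)
-154 + F(-11, -2) = -154 + (10 - 10*(-2)) = -154 + (10 + 20) = -154 + 30 = -124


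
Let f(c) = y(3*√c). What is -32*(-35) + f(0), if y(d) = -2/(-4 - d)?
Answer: 2241/2 ≈ 1120.5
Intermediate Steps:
f(c) = 2/(4 + 3*√c)
-32*(-35) + f(0) = -32*(-35) + 2/(4 + 3*√0) = 1120 + 2/(4 + 3*0) = 1120 + 2/(4 + 0) = 1120 + 2/4 = 1120 + 2*(¼) = 1120 + ½ = 2241/2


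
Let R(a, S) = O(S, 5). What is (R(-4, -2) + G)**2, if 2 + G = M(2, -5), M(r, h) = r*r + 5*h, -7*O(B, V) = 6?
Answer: 27889/49 ≈ 569.16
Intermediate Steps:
O(B, V) = -6/7 (O(B, V) = -1/7*6 = -6/7)
M(r, h) = r**2 + 5*h
R(a, S) = -6/7
G = -23 (G = -2 + (2**2 + 5*(-5)) = -2 + (4 - 25) = -2 - 21 = -23)
(R(-4, -2) + G)**2 = (-6/7 - 23)**2 = (-167/7)**2 = 27889/49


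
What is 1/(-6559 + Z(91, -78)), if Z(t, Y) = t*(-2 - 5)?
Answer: -1/7196 ≈ -0.00013897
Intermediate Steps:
Z(t, Y) = -7*t (Z(t, Y) = t*(-7) = -7*t)
1/(-6559 + Z(91, -78)) = 1/(-6559 - 7*91) = 1/(-6559 - 637) = 1/(-7196) = -1/7196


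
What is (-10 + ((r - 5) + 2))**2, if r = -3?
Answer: 256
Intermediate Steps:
(-10 + ((r - 5) + 2))**2 = (-10 + ((-3 - 5) + 2))**2 = (-10 + (-8 + 2))**2 = (-10 - 6)**2 = (-16)**2 = 256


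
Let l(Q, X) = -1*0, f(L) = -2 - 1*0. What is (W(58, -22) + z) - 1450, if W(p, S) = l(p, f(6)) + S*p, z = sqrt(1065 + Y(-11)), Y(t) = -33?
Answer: -2726 + 2*sqrt(258) ≈ -2693.9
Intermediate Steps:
f(L) = -2 (f(L) = -2 + 0 = -2)
l(Q, X) = 0
z = 2*sqrt(258) (z = sqrt(1065 - 33) = sqrt(1032) = 2*sqrt(258) ≈ 32.125)
W(p, S) = S*p (W(p, S) = 0 + S*p = S*p)
(W(58, -22) + z) - 1450 = (-22*58 + 2*sqrt(258)) - 1450 = (-1276 + 2*sqrt(258)) - 1450 = -2726 + 2*sqrt(258)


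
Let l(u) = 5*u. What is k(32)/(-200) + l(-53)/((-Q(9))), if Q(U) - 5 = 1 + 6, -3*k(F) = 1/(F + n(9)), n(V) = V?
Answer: 543251/24600 ≈ 22.083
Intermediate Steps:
k(F) = -1/(3*(9 + F)) (k(F) = -1/(3*(F + 9)) = -1/(3*(9 + F)))
Q(U) = 12 (Q(U) = 5 + (1 + 6) = 5 + 7 = 12)
k(32)/(-200) + l(-53)/((-Q(9))) = -1/(27 + 3*32)/(-200) + (5*(-53))/((-1*12)) = -1/(27 + 96)*(-1/200) - 265/(-12) = -1/123*(-1/200) - 265*(-1/12) = -1*1/123*(-1/200) + 265/12 = -1/123*(-1/200) + 265/12 = 1/24600 + 265/12 = 543251/24600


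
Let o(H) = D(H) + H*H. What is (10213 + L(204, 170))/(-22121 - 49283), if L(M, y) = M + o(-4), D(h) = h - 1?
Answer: -2607/17851 ≈ -0.14604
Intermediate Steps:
D(h) = -1 + h
o(H) = -1 + H + H² (o(H) = (-1 + H) + H*H = (-1 + H) + H² = -1 + H + H²)
L(M, y) = 11 + M (L(M, y) = M + (-1 - 4 + (-4)²) = M + (-1 - 4 + 16) = M + 11 = 11 + M)
(10213 + L(204, 170))/(-22121 - 49283) = (10213 + (11 + 204))/(-22121 - 49283) = (10213 + 215)/(-71404) = 10428*(-1/71404) = -2607/17851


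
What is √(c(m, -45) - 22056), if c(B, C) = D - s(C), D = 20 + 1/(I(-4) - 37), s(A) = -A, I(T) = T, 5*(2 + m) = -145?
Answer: 11*I*√306762/41 ≈ 148.6*I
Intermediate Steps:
m = -31 (m = -2 + (⅕)*(-145) = -2 - 29 = -31)
D = 819/41 (D = 20 + 1/(-4 - 37) = 20 + 1/(-41) = 20 - 1/41 = 819/41 ≈ 19.976)
c(B, C) = 819/41 + C (c(B, C) = 819/41 - (-1)*C = 819/41 + C)
√(c(m, -45) - 22056) = √((819/41 - 45) - 22056) = √(-1026/41 - 22056) = √(-905322/41) = 11*I*√306762/41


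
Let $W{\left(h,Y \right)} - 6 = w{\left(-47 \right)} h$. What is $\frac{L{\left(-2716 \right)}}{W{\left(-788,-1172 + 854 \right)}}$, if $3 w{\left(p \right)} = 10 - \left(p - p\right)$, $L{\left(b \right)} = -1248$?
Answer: $\frac{1872}{3931} \approx 0.47621$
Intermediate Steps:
$w{\left(p \right)} = \frac{10}{3}$ ($w{\left(p \right)} = \frac{10 - \left(p - p\right)}{3} = \frac{10 - 0}{3} = \frac{10 + 0}{3} = \frac{1}{3} \cdot 10 = \frac{10}{3}$)
$W{\left(h,Y \right)} = 6 + \frac{10 h}{3}$
$\frac{L{\left(-2716 \right)}}{W{\left(-788,-1172 + 854 \right)}} = - \frac{1248}{6 + \frac{10}{3} \left(-788\right)} = - \frac{1248}{6 - \frac{7880}{3}} = - \frac{1248}{- \frac{7862}{3}} = \left(-1248\right) \left(- \frac{3}{7862}\right) = \frac{1872}{3931}$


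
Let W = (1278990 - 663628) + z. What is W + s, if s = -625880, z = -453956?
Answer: -464474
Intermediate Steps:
W = 161406 (W = (1278990 - 663628) - 453956 = 615362 - 453956 = 161406)
W + s = 161406 - 625880 = -464474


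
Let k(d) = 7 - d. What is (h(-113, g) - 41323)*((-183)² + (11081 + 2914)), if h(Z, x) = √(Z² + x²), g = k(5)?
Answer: -1962181332 + 47484*√12773 ≈ -1.9568e+9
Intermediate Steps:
g = 2 (g = 7 - 1*5 = 7 - 5 = 2)
(h(-113, g) - 41323)*((-183)² + (11081 + 2914)) = (√((-113)² + 2²) - 41323)*((-183)² + (11081 + 2914)) = (√(12769 + 4) - 41323)*(33489 + 13995) = (√12773 - 41323)*47484 = (-41323 + √12773)*47484 = -1962181332 + 47484*√12773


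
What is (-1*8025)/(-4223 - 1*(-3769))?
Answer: 8025/454 ≈ 17.676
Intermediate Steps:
(-1*8025)/(-4223 - 1*(-3769)) = -8025/(-4223 + 3769) = -8025/(-454) = -8025*(-1/454) = 8025/454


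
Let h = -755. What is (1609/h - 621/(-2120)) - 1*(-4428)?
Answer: 283380583/64024 ≈ 4426.2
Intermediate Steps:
(1609/h - 621/(-2120)) - 1*(-4428) = (1609/(-755) - 621/(-2120)) - 1*(-4428) = (1609*(-1/755) - 621*(-1/2120)) + 4428 = (-1609/755 + 621/2120) + 4428 = -117689/64024 + 4428 = 283380583/64024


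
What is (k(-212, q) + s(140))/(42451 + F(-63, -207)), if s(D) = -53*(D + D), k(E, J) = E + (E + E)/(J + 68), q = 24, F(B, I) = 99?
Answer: -173151/489325 ≈ -0.35386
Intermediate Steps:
k(E, J) = E + 2*E/(68 + J) (k(E, J) = E + (2*E)/(68 + J) = E + 2*E/(68 + J))
s(D) = -106*D
(k(-212, q) + s(140))/(42451 + F(-63, -207)) = (-212*(70 + 24)/(68 + 24) - 106*140)/(42451 + 99) = (-212*94/92 - 14840)/42550 = (-212*1/92*94 - 14840)*(1/42550) = (-4982/23 - 14840)*(1/42550) = -346302/23*1/42550 = -173151/489325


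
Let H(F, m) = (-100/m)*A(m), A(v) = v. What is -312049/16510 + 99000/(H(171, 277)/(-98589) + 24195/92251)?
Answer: 2972966236470887641/7906922823410 ≈ 3.7600e+5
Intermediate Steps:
H(F, m) = -100 (H(F, m) = (-100/m)*m = -100)
-312049/16510 + 99000/(H(171, 277)/(-98589) + 24195/92251) = -312049/16510 + 99000/(-100/(-98589) + 24195/92251) = -312049*1/16510 + 99000/(-100*(-1/98589) + 24195*(1/92251)) = -312049/16510 + 99000/(100/98589 + 24195/92251) = -312049/16510 + 99000/(2394585955/9094933839) = -312049/16510 + 99000*(9094933839/2394585955) = -312049/16510 + 180079690012200/478917191 = 2972966236470887641/7906922823410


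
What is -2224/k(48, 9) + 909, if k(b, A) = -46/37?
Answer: 62051/23 ≈ 2697.9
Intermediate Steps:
k(b, A) = -46/37 (k(b, A) = -46*1/37 = -46/37)
-2224/k(48, 9) + 909 = -2224/(-46/37) + 909 = -2224*(-37/46) + 909 = 41144/23 + 909 = 62051/23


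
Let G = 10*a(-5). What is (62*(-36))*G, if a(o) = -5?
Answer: 111600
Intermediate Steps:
G = -50 (G = 10*(-5) = -50)
(62*(-36))*G = (62*(-36))*(-50) = -2232*(-50) = 111600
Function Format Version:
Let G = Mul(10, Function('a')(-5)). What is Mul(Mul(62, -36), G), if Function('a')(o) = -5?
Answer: 111600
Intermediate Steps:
G = -50 (G = Mul(10, -5) = -50)
Mul(Mul(62, -36), G) = Mul(Mul(62, -36), -50) = Mul(-2232, -50) = 111600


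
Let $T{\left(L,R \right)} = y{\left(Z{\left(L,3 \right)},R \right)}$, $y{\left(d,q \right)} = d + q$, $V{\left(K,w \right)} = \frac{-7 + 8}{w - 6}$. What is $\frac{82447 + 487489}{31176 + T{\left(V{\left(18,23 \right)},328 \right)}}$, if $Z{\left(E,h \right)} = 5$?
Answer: $\frac{569936}{31509} \approx 18.088$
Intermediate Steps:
$V{\left(K,w \right)} = \frac{1}{-6 + w}$ ($V{\left(K,w \right)} = 1 \frac{1}{-6 + w} = \frac{1}{-6 + w}$)
$T{\left(L,R \right)} = 5 + R$
$\frac{82447 + 487489}{31176 + T{\left(V{\left(18,23 \right)},328 \right)}} = \frac{82447 + 487489}{31176 + \left(5 + 328\right)} = \frac{569936}{31176 + 333} = \frac{569936}{31509}$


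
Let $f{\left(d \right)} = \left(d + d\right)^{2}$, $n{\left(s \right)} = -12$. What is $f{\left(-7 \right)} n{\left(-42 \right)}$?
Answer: $-2352$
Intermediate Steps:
$f{\left(d \right)} = 4 d^{2}$ ($f{\left(d \right)} = \left(2 d\right)^{2} = 4 d^{2}$)
$f{\left(-7 \right)} n{\left(-42 \right)} = 4 \left(-7\right)^{2} \left(-12\right) = 4 \cdot 49 \left(-12\right) = 196 \left(-12\right) = -2352$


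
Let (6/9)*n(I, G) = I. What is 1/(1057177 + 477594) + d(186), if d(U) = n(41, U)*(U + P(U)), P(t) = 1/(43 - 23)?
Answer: 702438595633/61390840 ≈ 11442.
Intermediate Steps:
P(t) = 1/20
n(I, G) = 3*I/2
d(U) = 123/40 + 123*U/2 (d(U) = ((3/2)*41)*(U + 1/20) = 123*(1/20 + U)/2 = 123/40 + 123*U/2)
1/(1057177 + 477594) + d(186) = 1/(1057177 + 477594) + (123/40 + (123/2)*186) = 1/1534771 + (123/40 + 11439) = 1/1534771 + 457683/40 = 702438595633/61390840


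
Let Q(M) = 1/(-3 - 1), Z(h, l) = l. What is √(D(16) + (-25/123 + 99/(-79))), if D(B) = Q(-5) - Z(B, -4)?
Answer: √866241399/19434 ≈ 1.5145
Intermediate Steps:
Q(M) = -¼ (Q(M) = 1/(-4) = -¼)
D(B) = 15/4 (D(B) = -¼ - 1*(-4) = -¼ + 4 = 15/4)
√(D(16) + (-25/123 + 99/(-79))) = √(15/4 + (-25/123 + 99/(-79))) = √(15/4 + (-25*1/123 + 99*(-1/79))) = √(15/4 + (-25/123 - 99/79)) = √(15/4 - 14152/9717) = √(89147/38868) = √866241399/19434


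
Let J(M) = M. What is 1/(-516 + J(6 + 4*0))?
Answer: -1/510 ≈ -0.0019608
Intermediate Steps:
1/(-516 + J(6 + 4*0)) = 1/(-516 + (6 + 4*0)) = 1/(-516 + (6 + 0)) = 1/(-516 + 6) = 1/(-510) = -1/510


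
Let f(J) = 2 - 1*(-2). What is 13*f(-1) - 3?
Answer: 49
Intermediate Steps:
f(J) = 4 (f(J) = 2 + 2 = 4)
13*f(-1) - 3 = 13*4 - 3 = 52 - 3 = 49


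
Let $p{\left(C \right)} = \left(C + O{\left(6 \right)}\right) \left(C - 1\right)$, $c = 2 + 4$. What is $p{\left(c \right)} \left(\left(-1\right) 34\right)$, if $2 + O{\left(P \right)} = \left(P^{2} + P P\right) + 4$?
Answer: $-13600$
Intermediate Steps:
$c = 6$
$O{\left(P \right)} = 2 + 2 P^{2}$ ($O{\left(P \right)} = -2 + \left(\left(P^{2} + P P\right) + 4\right) = -2 + \left(\left(P^{2} + P^{2}\right) + 4\right) = -2 + \left(2 P^{2} + 4\right) = -2 + \left(4 + 2 P^{2}\right) = 2 + 2 P^{2}$)
$p{\left(C \right)} = \left(-1 + C\right) \left(74 + C\right)$ ($p{\left(C \right)} = \left(C + \left(2 + 2 \cdot 6^{2}\right)\right) \left(C - 1\right) = \left(C + \left(2 + 2 \cdot 36\right)\right) \left(-1 + C\right) = \left(C + \left(2 + 72\right)\right) \left(-1 + C\right) = \left(C + 74\right) \left(-1 + C\right) = \left(74 + C\right) \left(-1 + C\right) = \left(-1 + C\right) \left(74 + C\right)$)
$p{\left(c \right)} \left(\left(-1\right) 34\right) = \left(-74 + 6^{2} + 73 \cdot 6\right) \left(\left(-1\right) 34\right) = \left(-74 + 36 + 438\right) \left(-34\right) = 400 \left(-34\right) = -13600$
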